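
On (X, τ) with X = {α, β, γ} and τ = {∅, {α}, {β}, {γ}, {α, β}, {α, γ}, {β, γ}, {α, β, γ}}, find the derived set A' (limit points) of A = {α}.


A' = ∅

For each x ∈ X, list the open sets U ∈ τ with x ∈ U, then check whether U ∩ (A ∖ {x}) ≠ ∅ for every such U.
  x = α: open {α} ∋ x has {α} ∩ (A ∖ {α}) = ∅, so x is NOT a limit point.
  x = β: open {β} ∋ x has {β} ∩ (A ∖ {β}) = ∅, so x is NOT a limit point.
  x = γ: open {γ} ∋ x has {γ} ∩ (A ∖ {γ}) = ∅, so x is NOT a limit point.
Collecting: A' = ∅.


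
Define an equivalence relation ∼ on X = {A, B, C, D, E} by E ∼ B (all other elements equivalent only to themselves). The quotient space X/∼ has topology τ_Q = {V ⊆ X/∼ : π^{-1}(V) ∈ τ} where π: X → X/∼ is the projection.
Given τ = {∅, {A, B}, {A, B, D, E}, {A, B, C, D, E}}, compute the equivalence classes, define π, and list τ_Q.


X/∼ = {[A], [B=E], [C], [D]}; |τ_Q| = 3.

Equivalence classes: [A], [B=E], [C], [D].
Quotient map π: X → X/∼ sends A ↦ [A], B ↦ [B=E], C ↦ [C], D ↦ [D], E ↦ [B=E].
For each subset V ⊆ X/∼, compute π^{-1}(V) ⊆ X and check whether π^{-1}(V) ∈ τ. V is open in τ_Q iff π^{-1}(V) ∈ τ.
  V = {}: π^{-1}(V) = ∅ ∈ τ ✓.
  V = {[A]}: π^{-1}(V) = {A} ∉ τ ✗.
  V = {[B=E]}: π^{-1}(V) = {B, E} ∉ τ ✗.
  V = {[A], [B=E]}: π^{-1}(V) = {A, B, E} ∉ τ ✗.
  V = {[C]}: π^{-1}(V) = {C} ∉ τ ✗.
  V = {[A], [C]}: π^{-1}(V) = {A, C} ∉ τ ✗.
  V = {[B=E], [C]}: π^{-1}(V) = {B, C, E} ∉ τ ✗.
  V = {[A], [B=E], [C]}: π^{-1}(V) = {A, B, C, E} ∉ τ ✗.
  V = {[D]}: π^{-1}(V) = {D} ∉ τ ✗.
  V = {[A], [D]}: π^{-1}(V) = {A, D} ∉ τ ✗.
  V = {[B=E], [D]}: π^{-1}(V) = {B, D, E} ∉ τ ✗.
  V = {[A], [B=E], [D]}: π^{-1}(V) = {A, B, D, E} ∈ τ ✓.
  V = {[C], [D]}: π^{-1}(V) = {C, D} ∉ τ ✗.
  V = {[A], [C], [D]}: π^{-1}(V) = {A, C, D} ∉ τ ✗.
  V = {[B=E], [C], [D]}: π^{-1}(V) = {B, C, D, E} ∉ τ ✗.
  V = {[A], [B=E], [C], [D]}: π^{-1}(V) = {A, B, C, D, E} ∈ τ ✓.
Open sets in the quotient: τ_Q = {{}, {[A], [B=E], [D]}, {[A], [B=E], [C], [D]}} (3 elements).


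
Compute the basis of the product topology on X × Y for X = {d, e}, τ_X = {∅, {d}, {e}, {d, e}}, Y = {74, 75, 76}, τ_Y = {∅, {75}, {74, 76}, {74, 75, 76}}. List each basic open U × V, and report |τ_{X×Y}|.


Basis B = {∅ × ∅, {d} × {75}, {e} × {75}, {d} × {74, 76}, {d, e} × {75}, {e} × {74, 76}, {d} × {74, 75, 76}, {e} × {74, 75, 76}, {d, e} × {74, 76}, {d, e} × {74, 75, 76}}; |τ_{X×Y}| = 16.

Enumerate products U × V with U ∈ τ_X, V ∈ τ_Y (deduplicated):
  ∅ × ∅ = {} (∅)
  {d} × {75} = {(d,75)}
  {e} × {75} = {(e,75)}
  {d} × {74, 76} = {(d,74), (d,76)}
  {d, e} × {75} = {(d,75), (e,75)}
  {e} × {74, 76} = {(e,74), (e,76)}
  {d} × {74, 75, 76} = {(d,74), (d,75), (d,76)}
  {e} × {74, 75, 76} = {(e,74), (e,75), (e,76)}
  {d, e} × {74, 76} = {(d,74), (d,76), (e,74), (e,76)}
  {d, e} × {74, 75, 76} = {(d,74), (d,75), (d,76), (e,74), (e,75), (e,76)}
These 10 distinct sets form the basis B.
Close under arbitrary unions to get τ_{X×Y}; counting gives |τ_{X×Y}| = 16.


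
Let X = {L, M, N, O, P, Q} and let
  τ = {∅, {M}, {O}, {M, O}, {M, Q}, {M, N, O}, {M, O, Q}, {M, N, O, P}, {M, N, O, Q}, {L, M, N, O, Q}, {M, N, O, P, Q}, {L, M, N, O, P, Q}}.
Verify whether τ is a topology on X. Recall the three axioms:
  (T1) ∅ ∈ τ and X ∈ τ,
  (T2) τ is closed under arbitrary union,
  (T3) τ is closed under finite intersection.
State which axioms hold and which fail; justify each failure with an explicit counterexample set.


τ IS a topology on X.

Axiom (T1): ∅ ∈ τ? Yes; X ∈ τ? Yes.
Axiom (T2/T3): check pairwise unions and intersections of members of τ.
All pairwise intersections and unions checked — each lies in τ. Therefore τ satisfies (T1), (T2), (T3): it IS a topology on X.


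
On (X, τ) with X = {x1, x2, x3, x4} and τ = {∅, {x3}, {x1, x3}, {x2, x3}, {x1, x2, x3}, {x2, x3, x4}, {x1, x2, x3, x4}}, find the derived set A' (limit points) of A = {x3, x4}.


A' = {x1, x2, x4}

For each x ∈ X, list the open sets U ∈ τ with x ∈ U, then check whether U ∩ (A ∖ {x}) ≠ ∅ for every such U.
  x = x1: opens ∋ x are {x1, x3}, {x1, x2, x3}, {x1, x2, x3, x4}; each meets A ∖ {x1}, so x IS a limit point.
  x = x2: opens ∋ x are {x2, x3}, {x1, x2, x3}, {x2, x3, x4}, {x1, x2, x3, x4}; each meets A ∖ {x2}, so x IS a limit point.
  x = x3: open {x3} ∋ x has {x3} ∩ (A ∖ {x3}) = ∅, so x is NOT a limit point.
  x = x4: opens ∋ x are {x2, x3, x4}, {x1, x2, x3, x4}; each meets A ∖ {x4}, so x IS a limit point.
Collecting: A' = {x1, x2, x4}.


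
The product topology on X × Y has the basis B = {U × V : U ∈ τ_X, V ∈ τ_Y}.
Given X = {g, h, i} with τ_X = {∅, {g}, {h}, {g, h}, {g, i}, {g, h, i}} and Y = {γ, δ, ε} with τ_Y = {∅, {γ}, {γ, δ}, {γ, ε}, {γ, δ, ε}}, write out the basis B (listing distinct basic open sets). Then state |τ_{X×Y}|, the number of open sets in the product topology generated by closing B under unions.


Basis B = {∅ × ∅, {g} × {γ}, {h} × {γ}, {g} × {γ, δ}, {g} × {γ, ε}, {g, h} × {γ}, {g, i} × {γ}, {h} × {γ, δ}, {h} × {γ, ε}, {g} × {γ, δ, ε}, {g, h, i} × {γ}, {h} × {γ, δ, ε}, {g, h} × {γ, δ}, {g, i} × {γ, δ}, {g, h} × {γ, ε}, {g, i} × {γ, ε}, {g, h} × {γ, δ, ε}, {g, i} × {γ, δ, ε}, {g, h, i} × {γ, δ}, {g, h, i} × {γ, ε}, {g, h, i} × {γ, δ, ε}}; |τ_{X×Y}| = 70.

Enumerate products U × V with U ∈ τ_X, V ∈ τ_Y (deduplicated):
  ∅ × ∅ = {} (∅)
  {g} × {γ} = {(g,γ)}
  {h} × {γ} = {(h,γ)}
  {g} × {γ, δ} = {(g,γ), (g,δ)}
  {g} × {γ, ε} = {(g,γ), (g,ε)}
  {g, h} × {γ} = {(g,γ), (h,γ)}
  {g, i} × {γ} = {(g,γ), (i,γ)}
  {h} × {γ, δ} = {(h,γ), (h,δ)}
  {h} × {γ, ε} = {(h,γ), (h,ε)}
  {g} × {γ, δ, ε} = {(g,γ), (g,δ), (g,ε)}
  {g, h, i} × {γ} = {(g,γ), (h,γ), (i,γ)}
  {h} × {γ, δ, ε} = {(h,γ), (h,δ), (h,ε)}
  {g, h} × {γ, δ} = {(g,γ), (g,δ), (h,γ), (h,δ)}
  {g, i} × {γ, δ} = {(g,γ), (g,δ), (i,γ), (i,δ)}
  {g, h} × {γ, ε} = {(g,γ), (g,ε), (h,γ), (h,ε)}
  {g, i} × {γ, ε} = {(g,γ), (g,ε), (i,γ), (i,ε)}
  {g, h} × {γ, δ, ε} = {(g,γ), (g,δ), (g,ε), (h,γ), (h,δ), (h,ε)}
  {g, i} × {γ, δ, ε} = {(g,γ), (g,δ), (g,ε), (i,γ), (i,δ), (i,ε)}
  {g, h, i} × {γ, δ} = {(g,γ), (g,δ), (h,γ), (h,δ), (i,γ), (i,δ)}
  {g, h, i} × {γ, ε} = {(g,γ), (g,ε), (h,γ), (h,ε), (i,γ), (i,ε)}
  {g, h, i} × {γ, δ, ε} = {(g,γ), (g,δ), (g,ε), (h,γ), (h,δ), (h,ε), (i,γ), (i,δ), (i,ε)}
These 21 distinct sets form the basis B.
Close under arbitrary unions to get τ_{X×Y}; counting gives |τ_{X×Y}| = 70.


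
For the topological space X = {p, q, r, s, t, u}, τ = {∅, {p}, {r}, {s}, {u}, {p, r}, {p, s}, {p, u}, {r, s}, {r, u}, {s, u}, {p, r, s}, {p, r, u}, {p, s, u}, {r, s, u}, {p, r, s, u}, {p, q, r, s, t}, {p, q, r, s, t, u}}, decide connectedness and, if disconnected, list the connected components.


(X, τ) is disconnected; components = [{u}, {p, q, r, s, t}].

Find clopen sets (U ∈ τ with X ∖ U ∈ τ):
  U = ∅, X ∖ U = {p, q, r, s, t, u} — both open, so U is clopen.
  U = {u}, X ∖ U = {p, q, r, s, t} — both open, so U is clopen.
  U = {p, q, r, s, t}, X ∖ U = {u} — both open, so U is clopen.
  U = {p, q, r, s, t, u}, X ∖ U = ∅ — both open, so U is clopen.
Nontrivial clopen(s) exist: e.g. {p, q, r, s, t}. So (X, τ) is disconnected.
Compute connected components by grouping points that agree on all clopens:
  component: {u}
  component: {p, q, r, s, t}


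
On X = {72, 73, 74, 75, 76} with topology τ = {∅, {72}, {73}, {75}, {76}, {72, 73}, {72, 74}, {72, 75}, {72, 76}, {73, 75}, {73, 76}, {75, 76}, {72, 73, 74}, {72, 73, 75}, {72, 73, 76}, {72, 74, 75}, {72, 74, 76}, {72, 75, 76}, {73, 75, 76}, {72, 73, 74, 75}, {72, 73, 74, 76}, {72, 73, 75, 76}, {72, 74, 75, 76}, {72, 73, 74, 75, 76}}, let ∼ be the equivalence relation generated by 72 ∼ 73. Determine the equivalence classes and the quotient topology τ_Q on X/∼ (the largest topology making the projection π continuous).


X/∼ = {[72=73], [74], [75], [76]}; |τ_Q| = 12.

Equivalence classes: [72=73], [74], [75], [76].
Quotient map π: X → X/∼ sends 72 ↦ [72=73], 73 ↦ [72=73], 74 ↦ [74], 75 ↦ [75], 76 ↦ [76].
For each subset V ⊆ X/∼, compute π^{-1}(V) ⊆ X and check whether π^{-1}(V) ∈ τ. V is open in τ_Q iff π^{-1}(V) ∈ τ.
  V = {}: π^{-1}(V) = ∅ ∈ τ ✓.
  V = {[72=73]}: π^{-1}(V) = {72, 73} ∈ τ ✓.
  V = {[74]}: π^{-1}(V) = {74} ∉ τ ✗.
  V = {[72=73], [74]}: π^{-1}(V) = {72, 73, 74} ∈ τ ✓.
  V = {[75]}: π^{-1}(V) = {75} ∈ τ ✓.
  V = {[72=73], [75]}: π^{-1}(V) = {72, 73, 75} ∈ τ ✓.
  V = {[74], [75]}: π^{-1}(V) = {74, 75} ∉ τ ✗.
  V = {[72=73], [74], [75]}: π^{-1}(V) = {72, 73, 74, 75} ∈ τ ✓.
  V = {[76]}: π^{-1}(V) = {76} ∈ τ ✓.
  V = {[72=73], [76]}: π^{-1}(V) = {72, 73, 76} ∈ τ ✓.
  V = {[74], [76]}: π^{-1}(V) = {74, 76} ∉ τ ✗.
  V = {[72=73], [74], [76]}: π^{-1}(V) = {72, 73, 74, 76} ∈ τ ✓.
  V = {[75], [76]}: π^{-1}(V) = {75, 76} ∈ τ ✓.
  V = {[72=73], [75], [76]}: π^{-1}(V) = {72, 73, 75, 76} ∈ τ ✓.
  V = {[74], [75], [76]}: π^{-1}(V) = {74, 75, 76} ∉ τ ✗.
  V = {[72=73], [74], [75], [76]}: π^{-1}(V) = {72, 73, 74, 75, 76} ∈ τ ✓.
Open sets in the quotient: τ_Q = {{}, {[72=73]}, {[72=73], [74]}, {[75]}, {[72=73], [75]}, {[72=73], [74], [75]}, {[76]}, {[72=73], [76]}, {[72=73], [74], [76]}, {[75], [76]}, {[72=73], [75], [76]}, {[72=73], [74], [75], [76]}} (12 elements).


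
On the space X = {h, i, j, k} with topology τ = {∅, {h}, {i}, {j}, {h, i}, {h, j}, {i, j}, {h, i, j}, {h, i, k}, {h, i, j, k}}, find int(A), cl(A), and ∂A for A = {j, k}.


int(A) = {j}, cl(A) = {j, k}, ∂A = {k}.

Closed sets in (X, τ) are complements of opens:
  closed(X, τ) = {∅, {j}, {k}, {h, k}, {i, k}, {j, k}, {h, i, k}, {h, j, k}, {i, j, k}, {h, i, j, k}}.
int(A) = ⋃ {U ∈ τ : U ⊆ A}. Opens contained in A: ∅, {j}.
Taking the union of these: int(A) = {j}.
cl(A) = ⋂ {C closed : A ⊆ C}. Closed sets containing A: {j, k}, {h, j, k}, {i, j, k}, {h, i, j, k}.
Intersecting these: cl(A) = {j, k}.
∂A = cl(A) ∖ int(A) = {j, k} ∖ {j} = {k}.


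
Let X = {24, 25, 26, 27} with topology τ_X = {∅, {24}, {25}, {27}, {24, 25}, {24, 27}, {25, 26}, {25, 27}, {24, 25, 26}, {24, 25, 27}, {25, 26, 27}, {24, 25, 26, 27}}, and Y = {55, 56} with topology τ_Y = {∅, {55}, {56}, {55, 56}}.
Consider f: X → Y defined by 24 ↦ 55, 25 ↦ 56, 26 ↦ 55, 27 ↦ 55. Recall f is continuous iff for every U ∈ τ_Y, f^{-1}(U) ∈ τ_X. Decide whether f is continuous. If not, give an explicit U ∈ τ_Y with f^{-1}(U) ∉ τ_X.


f is NOT continuous.

Compute f^{-1}(U) for each U ∈ τ_Y:
  U = ∅: f^{-1}(U) = ∅ ∈ τ_X ✓.
  U = {55}: f^{-1}(U) = {24, 26, 27} ∉ τ_X ✗.
  U = {56}: f^{-1}(U) = {25} ∈ τ_X ✓.
  U = {55, 56}: f^{-1}(U) = {24, 25, 26, 27} ∈ τ_X ✓.
Found U = {55} with f^{-1}(U) = {24, 26, 27} not in τ_X. Therefore f is NOT continuous.


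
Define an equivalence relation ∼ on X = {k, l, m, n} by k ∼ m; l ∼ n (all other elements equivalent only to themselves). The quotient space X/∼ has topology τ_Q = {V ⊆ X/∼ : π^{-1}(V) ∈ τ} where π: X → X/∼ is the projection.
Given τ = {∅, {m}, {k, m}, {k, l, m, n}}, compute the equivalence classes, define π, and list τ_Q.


X/∼ = {[k=m], [l=n]}; |τ_Q| = 3.

Equivalence classes: [k=m], [l=n].
Quotient map π: X → X/∼ sends k ↦ [k=m], l ↦ [l=n], m ↦ [k=m], n ↦ [l=n].
For each subset V ⊆ X/∼, compute π^{-1}(V) ⊆ X and check whether π^{-1}(V) ∈ τ. V is open in τ_Q iff π^{-1}(V) ∈ τ.
  V = {}: π^{-1}(V) = ∅ ∈ τ ✓.
  V = {[k=m]}: π^{-1}(V) = {k, m} ∈ τ ✓.
  V = {[l=n]}: π^{-1}(V) = {l, n} ∉ τ ✗.
  V = {[k=m], [l=n]}: π^{-1}(V) = {k, l, m, n} ∈ τ ✓.
Open sets in the quotient: τ_Q = {{}, {[k=m]}, {[k=m], [l=n]}} (3 elements).


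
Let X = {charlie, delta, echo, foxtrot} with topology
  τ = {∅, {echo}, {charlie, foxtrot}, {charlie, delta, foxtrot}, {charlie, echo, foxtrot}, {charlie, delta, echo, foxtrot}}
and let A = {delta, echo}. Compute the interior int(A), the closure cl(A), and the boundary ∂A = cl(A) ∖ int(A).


int(A) = {echo}, cl(A) = {delta, echo}, ∂A = {delta}.

Closed sets in (X, τ) are complements of opens:
  closed(X, τ) = {∅, {delta}, {echo}, {delta, echo}, {charlie, delta, foxtrot}, {charlie, delta, echo, foxtrot}}.
int(A) = ⋃ {U ∈ τ : U ⊆ A}. Opens contained in A: ∅, {echo}.
Taking the union of these: int(A) = {echo}.
cl(A) = ⋂ {C closed : A ⊆ C}. Closed sets containing A: {delta, echo}, {charlie, delta, echo, foxtrot}.
Intersecting these: cl(A) = {delta, echo}.
∂A = cl(A) ∖ int(A) = {delta, echo} ∖ {echo} = {delta}.


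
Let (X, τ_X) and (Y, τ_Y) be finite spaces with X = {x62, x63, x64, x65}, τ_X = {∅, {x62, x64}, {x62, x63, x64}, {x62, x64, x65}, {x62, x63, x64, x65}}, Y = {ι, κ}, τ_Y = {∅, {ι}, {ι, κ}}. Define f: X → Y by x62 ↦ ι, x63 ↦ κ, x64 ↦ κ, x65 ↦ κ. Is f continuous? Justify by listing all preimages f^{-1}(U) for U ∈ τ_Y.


f is NOT continuous.

Compute f^{-1}(U) for each U ∈ τ_Y:
  U = ∅: f^{-1}(U) = ∅ ∈ τ_X ✓.
  U = {ι}: f^{-1}(U) = {x62} ∉ τ_X ✗.
  U = {ι, κ}: f^{-1}(U) = {x62, x63, x64, x65} ∈ τ_X ✓.
Found U = {ι} with f^{-1}(U) = {x62} not in τ_X. Therefore f is NOT continuous.


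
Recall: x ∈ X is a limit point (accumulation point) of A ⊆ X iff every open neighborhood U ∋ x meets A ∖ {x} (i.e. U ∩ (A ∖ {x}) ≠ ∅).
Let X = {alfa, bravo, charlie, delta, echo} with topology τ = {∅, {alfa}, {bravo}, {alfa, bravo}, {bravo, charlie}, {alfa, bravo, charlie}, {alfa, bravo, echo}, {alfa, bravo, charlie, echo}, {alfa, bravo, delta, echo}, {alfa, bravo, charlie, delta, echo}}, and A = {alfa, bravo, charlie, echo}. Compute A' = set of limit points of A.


A' = {charlie, delta, echo}

For each x ∈ X, list the open sets U ∈ τ with x ∈ U, then check whether U ∩ (A ∖ {x}) ≠ ∅ for every such U.
  x = alfa: open {alfa} ∋ x has {alfa} ∩ (A ∖ {alfa}) = ∅, so x is NOT a limit point.
  x = bravo: open {bravo} ∋ x has {bravo} ∩ (A ∖ {bravo}) = ∅, so x is NOT a limit point.
  x = charlie: opens ∋ x are {bravo, charlie}, {alfa, bravo, charlie}, {alfa, bravo, charlie, echo}, {alfa, bravo, charlie, delta, echo}; each meets A ∖ {charlie}, so x IS a limit point.
  x = delta: opens ∋ x are {alfa, bravo, delta, echo}, {alfa, bravo, charlie, delta, echo}; each meets A ∖ {delta}, so x IS a limit point.
  x = echo: opens ∋ x are {alfa, bravo, echo}, {alfa, bravo, charlie, echo}, {alfa, bravo, delta, echo}, {alfa, bravo, charlie, delta, echo}; each meets A ∖ {echo}, so x IS a limit point.
Collecting: A' = {charlie, delta, echo}.


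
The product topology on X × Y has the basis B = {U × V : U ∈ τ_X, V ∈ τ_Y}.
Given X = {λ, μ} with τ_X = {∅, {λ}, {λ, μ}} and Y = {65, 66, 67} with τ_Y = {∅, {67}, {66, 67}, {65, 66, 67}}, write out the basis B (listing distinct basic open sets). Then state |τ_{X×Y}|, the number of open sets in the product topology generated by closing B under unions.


Basis B = {∅ × ∅, {λ} × {67}, {λ} × {66, 67}, {λ, μ} × {67}, {λ} × {65, 66, 67}, {λ, μ} × {66, 67}, {λ, μ} × {65, 66, 67}}; |τ_{X×Y}| = 10.

Enumerate products U × V with U ∈ τ_X, V ∈ τ_Y (deduplicated):
  ∅ × ∅ = {} (∅)
  {λ} × {67} = {(λ,67)}
  {λ} × {66, 67} = {(λ,66), (λ,67)}
  {λ, μ} × {67} = {(λ,67), (μ,67)}
  {λ} × {65, 66, 67} = {(λ,65), (λ,66), (λ,67)}
  {λ, μ} × {66, 67} = {(λ,66), (λ,67), (μ,66), (μ,67)}
  {λ, μ} × {65, 66, 67} = {(λ,65), (λ,66), (λ,67), (μ,65), (μ,66), (μ,67)}
These 7 distinct sets form the basis B.
Close under arbitrary unions to get τ_{X×Y}; counting gives |τ_{X×Y}| = 10.


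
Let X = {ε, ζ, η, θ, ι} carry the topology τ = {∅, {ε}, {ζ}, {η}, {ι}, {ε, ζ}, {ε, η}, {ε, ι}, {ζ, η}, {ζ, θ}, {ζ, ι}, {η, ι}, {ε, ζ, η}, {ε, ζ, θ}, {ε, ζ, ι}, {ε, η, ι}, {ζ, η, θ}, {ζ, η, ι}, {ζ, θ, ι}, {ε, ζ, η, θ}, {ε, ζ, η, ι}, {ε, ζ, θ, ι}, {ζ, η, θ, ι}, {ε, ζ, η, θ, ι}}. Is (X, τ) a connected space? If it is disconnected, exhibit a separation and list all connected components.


(X, τ) is disconnected; components = [{ε}, {η}, {ι}, {ζ, θ}].

Find clopen sets (U ∈ τ with X ∖ U ∈ τ):
  U = ∅, X ∖ U = {ε, ζ, η, θ, ι} — both open, so U is clopen.
  U = {ε}, X ∖ U = {ζ, η, θ, ι} — both open, so U is clopen.
  U = {η}, X ∖ U = {ε, ζ, θ, ι} — both open, so U is clopen.
  U = {ι}, X ∖ U = {ε, ζ, η, θ} — both open, so U is clopen.
  U = {ε, η}, X ∖ U = {ζ, θ, ι} — both open, so U is clopen.
  U = {ε, ι}, X ∖ U = {ζ, η, θ} — both open, so U is clopen.
  U = {ζ, θ}, X ∖ U = {ε, η, ι} — both open, so U is clopen.
  U = {η, ι}, X ∖ U = {ε, ζ, θ} — both open, so U is clopen.
  U = {ε, ζ, θ}, X ∖ U = {η, ι} — both open, so U is clopen.
  U = {ε, η, ι}, X ∖ U = {ζ, θ} — both open, so U is clopen.
  U = {ζ, η, θ}, X ∖ U = {ε, ι} — both open, so U is clopen.
  U = {ζ, θ, ι}, X ∖ U = {ε, η} — both open, so U is clopen.
  U = {ε, ζ, η, θ}, X ∖ U = {ι} — both open, so U is clopen.
  U = {ε, ζ, θ, ι}, X ∖ U = {η} — both open, so U is clopen.
  U = {ζ, η, θ, ι}, X ∖ U = {ε} — both open, so U is clopen.
  U = {ε, ζ, η, θ, ι}, X ∖ U = ∅ — both open, so U is clopen.
Nontrivial clopen(s) exist: e.g. {η, ι}. So (X, τ) is disconnected.
Compute connected components by grouping points that agree on all clopens:
  component: {ε}
  component: {η}
  component: {ι}
  component: {ζ, θ}


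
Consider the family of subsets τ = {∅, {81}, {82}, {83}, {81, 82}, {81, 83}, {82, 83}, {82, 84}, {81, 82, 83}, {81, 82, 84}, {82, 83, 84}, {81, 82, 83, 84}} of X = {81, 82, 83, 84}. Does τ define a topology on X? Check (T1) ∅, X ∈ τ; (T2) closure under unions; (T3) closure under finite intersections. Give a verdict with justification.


τ IS a topology on X.

Axiom (T1): ∅ ∈ τ? Yes; X ∈ τ? Yes.
Axiom (T2/T3): check pairwise unions and intersections of members of τ.
All pairwise intersections and unions checked — each lies in τ. Therefore τ satisfies (T1), (T2), (T3): it IS a topology on X.


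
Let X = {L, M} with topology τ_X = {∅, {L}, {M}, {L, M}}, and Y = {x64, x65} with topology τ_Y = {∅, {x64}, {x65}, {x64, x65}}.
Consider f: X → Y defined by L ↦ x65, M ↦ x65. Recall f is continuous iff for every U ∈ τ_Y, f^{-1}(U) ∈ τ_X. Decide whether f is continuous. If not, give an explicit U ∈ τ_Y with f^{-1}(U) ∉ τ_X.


f IS continuous.

Compute f^{-1}(U) for each U ∈ τ_Y:
  U = ∅: f^{-1}(U) = ∅ ∈ τ_X ✓.
  U = {x64}: f^{-1}(U) = ∅ ∈ τ_X ✓.
  U = {x65}: f^{-1}(U) = {L, M} ∈ τ_X ✓.
  U = {x64, x65}: f^{-1}(U) = {L, M} ∈ τ_X ✓.
Every preimage lies in τ_X, so f IS continuous.


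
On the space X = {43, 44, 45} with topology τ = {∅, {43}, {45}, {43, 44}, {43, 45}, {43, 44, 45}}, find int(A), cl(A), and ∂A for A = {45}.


int(A) = {45}, cl(A) = {45}, ∂A = ∅.

Closed sets in (X, τ) are complements of opens:
  closed(X, τ) = {∅, {44}, {45}, {43, 44}, {44, 45}, {43, 44, 45}}.
int(A) = ⋃ {U ∈ τ : U ⊆ A}. Opens contained in A: ∅, {45}.
Taking the union of these: int(A) = {45}.
cl(A) = ⋂ {C closed : A ⊆ C}. Closed sets containing A: {45}, {44, 45}, {43, 44, 45}.
Intersecting these: cl(A) = {45}.
∂A = cl(A) ∖ int(A) = {45} ∖ {45} = ∅.


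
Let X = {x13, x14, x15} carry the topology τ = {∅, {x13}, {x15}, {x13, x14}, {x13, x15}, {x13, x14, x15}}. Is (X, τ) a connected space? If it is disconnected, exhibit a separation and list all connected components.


(X, τ) is disconnected; components = [{x15}, {x13, x14}].

Find clopen sets (U ∈ τ with X ∖ U ∈ τ):
  U = ∅, X ∖ U = {x13, x14, x15} — both open, so U is clopen.
  U = {x15}, X ∖ U = {x13, x14} — both open, so U is clopen.
  U = {x13, x14}, X ∖ U = {x15} — both open, so U is clopen.
  U = {x13, x14, x15}, X ∖ U = ∅ — both open, so U is clopen.
Nontrivial clopen(s) exist: e.g. {x13, x14}. So (X, τ) is disconnected.
Compute connected components by grouping points that agree on all clopens:
  component: {x15}
  component: {x13, x14}


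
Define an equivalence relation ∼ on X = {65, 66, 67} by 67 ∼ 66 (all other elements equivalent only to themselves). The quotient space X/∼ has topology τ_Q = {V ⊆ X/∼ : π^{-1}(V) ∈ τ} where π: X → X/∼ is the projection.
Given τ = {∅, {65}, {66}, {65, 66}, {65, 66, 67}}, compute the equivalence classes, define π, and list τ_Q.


X/∼ = {[65], [66=67]}; |τ_Q| = 3.

Equivalence classes: [65], [66=67].
Quotient map π: X → X/∼ sends 65 ↦ [65], 66 ↦ [66=67], 67 ↦ [66=67].
For each subset V ⊆ X/∼, compute π^{-1}(V) ⊆ X and check whether π^{-1}(V) ∈ τ. V is open in τ_Q iff π^{-1}(V) ∈ τ.
  V = {}: π^{-1}(V) = ∅ ∈ τ ✓.
  V = {[65]}: π^{-1}(V) = {65} ∈ τ ✓.
  V = {[66=67]}: π^{-1}(V) = {66, 67} ∉ τ ✗.
  V = {[65], [66=67]}: π^{-1}(V) = {65, 66, 67} ∈ τ ✓.
Open sets in the quotient: τ_Q = {{}, {[65]}, {[65], [66=67]}} (3 elements).


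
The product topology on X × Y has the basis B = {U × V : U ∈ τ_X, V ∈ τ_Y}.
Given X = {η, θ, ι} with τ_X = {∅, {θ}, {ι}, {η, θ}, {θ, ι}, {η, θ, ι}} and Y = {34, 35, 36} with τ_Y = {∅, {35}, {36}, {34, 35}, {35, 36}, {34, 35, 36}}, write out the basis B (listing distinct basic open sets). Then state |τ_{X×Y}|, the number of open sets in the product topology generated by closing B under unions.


Basis B = {∅ × ∅, {θ} × {35}, {θ} × {36}, {ι} × {35}, {ι} × {36}, {η, θ} × {35}, {η, θ} × {36}, {θ} × {34, 35}, {θ} × {35, 36}, {θ, ι} × {35}, {θ, ι} × {36}, {ι} × {34, 35}, {ι} × {35, 36}, {η, θ, ι} × {35}, {η, θ, ι} × {36}, {θ} × {34, 35, 36}, {ι} × {34, 35, 36}, {η, θ} × {34, 35}, {η, θ} × {35, 36}, {θ, ι} × {34, 35}, {θ, ι} × {35, 36}, {η, θ} × {34, 35, 36}, {η, θ, ι} × {34, 35}, {η, θ, ι} × {35, 36}, {θ, ι} × {34, 35, 36}, {η, θ, ι} × {34, 35, 36}}; |τ_{X×Y}| = 108.

Enumerate products U × V with U ∈ τ_X, V ∈ τ_Y (deduplicated):
  ∅ × ∅ = {} (∅)
  {θ} × {35} = {(θ,35)}
  {θ} × {36} = {(θ,36)}
  {ι} × {35} = {(ι,35)}
  {ι} × {36} = {(ι,36)}
  {η, θ} × {35} = {(η,35), (θ,35)}
  {η, θ} × {36} = {(η,36), (θ,36)}
  {θ} × {34, 35} = {(θ,34), (θ,35)}
  {θ} × {35, 36} = {(θ,35), (θ,36)}
  {θ, ι} × {35} = {(θ,35), (ι,35)}
  {θ, ι} × {36} = {(θ,36), (ι,36)}
  {ι} × {34, 35} = {(ι,34), (ι,35)}
  {ι} × {35, 36} = {(ι,35), (ι,36)}
  {η, θ, ι} × {35} = {(η,35), (θ,35), (ι,35)}
  {η, θ, ι} × {36} = {(η,36), (θ,36), (ι,36)}
  {θ} × {34, 35, 36} = {(θ,34), (θ,35), (θ,36)}
  {ι} × {34, 35, 36} = {(ι,34), (ι,35), (ι,36)}
  {η, θ} × {34, 35} = {(η,34), (η,35), (θ,34), (θ,35)}
  {η, θ} × {35, 36} = {(η,35), (η,36), (θ,35), (θ,36)}
  {θ, ι} × {34, 35} = {(θ,34), (θ,35), (ι,34), (ι,35)}
  {θ, ι} × {35, 36} = {(θ,35), (θ,36), (ι,35), (ι,36)}
  {η, θ} × {34, 35, 36} = {(η,34), (η,35), (η,36), (θ,34), (θ,35), (θ,36)}
  {η, θ, ι} × {34, 35} = {(η,34), (η,35), (θ,34), (θ,35), (ι,34), (ι,35)}
  {η, θ, ι} × {35, 36} = {(η,35), (η,36), (θ,35), (θ,36), (ι,35), (ι,36)}
  {θ, ι} × {34, 35, 36} = {(θ,34), (θ,35), (θ,36), (ι,34), (ι,35), (ι,36)}
  {η, θ, ι} × {34, 35, 36} = {(η,34), (η,35), (η,36), (θ,34), (θ,35), (θ,36), (ι,34), (ι,35), (ι,36)}
These 26 distinct sets form the basis B.
Close under arbitrary unions to get τ_{X×Y}; counting gives |τ_{X×Y}| = 108.


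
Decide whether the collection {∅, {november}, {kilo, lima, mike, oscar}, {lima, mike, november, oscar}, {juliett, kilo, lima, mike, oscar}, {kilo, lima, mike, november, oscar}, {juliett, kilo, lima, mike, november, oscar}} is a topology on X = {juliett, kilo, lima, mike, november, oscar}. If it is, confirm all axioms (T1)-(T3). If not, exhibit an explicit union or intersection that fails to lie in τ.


τ is NOT a topology on X.

Axiom (T1): ∅ ∈ τ? Yes; X ∈ τ? Yes.
Axiom (T2/T3): check pairwise unions and intersections of members of τ.
Counterexample for (T3): {kilo, lima, mike, oscar} ∩ {lima, mike, november, oscar} = {lima, mike, oscar} ∉ τ. Therefore τ is NOT a topology.


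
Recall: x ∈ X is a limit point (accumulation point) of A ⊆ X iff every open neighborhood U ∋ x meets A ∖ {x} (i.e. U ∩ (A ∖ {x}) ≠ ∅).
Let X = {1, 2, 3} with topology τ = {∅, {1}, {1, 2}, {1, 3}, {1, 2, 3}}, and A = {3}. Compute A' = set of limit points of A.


A' = ∅

For each x ∈ X, list the open sets U ∈ τ with x ∈ U, then check whether U ∩ (A ∖ {x}) ≠ ∅ for every such U.
  x = 1: open {1} ∋ x has {1} ∩ (A ∖ {1}) = ∅, so x is NOT a limit point.
  x = 2: open {1, 2} ∋ x has {1, 2} ∩ (A ∖ {2}) = ∅, so x is NOT a limit point.
  x = 3: open {1, 3} ∋ x has {1, 3} ∩ (A ∖ {3}) = ∅, so x is NOT a limit point.
Collecting: A' = ∅.


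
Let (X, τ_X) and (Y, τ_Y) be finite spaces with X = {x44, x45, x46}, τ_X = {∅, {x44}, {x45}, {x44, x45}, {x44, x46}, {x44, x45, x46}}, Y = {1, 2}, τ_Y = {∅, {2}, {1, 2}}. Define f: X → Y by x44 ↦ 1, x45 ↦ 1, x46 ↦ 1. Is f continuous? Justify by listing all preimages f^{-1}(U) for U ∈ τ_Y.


f IS continuous.

Compute f^{-1}(U) for each U ∈ τ_Y:
  U = ∅: f^{-1}(U) = ∅ ∈ τ_X ✓.
  U = {2}: f^{-1}(U) = ∅ ∈ τ_X ✓.
  U = {1, 2}: f^{-1}(U) = {x44, x45, x46} ∈ τ_X ✓.
Every preimage lies in τ_X, so f IS continuous.


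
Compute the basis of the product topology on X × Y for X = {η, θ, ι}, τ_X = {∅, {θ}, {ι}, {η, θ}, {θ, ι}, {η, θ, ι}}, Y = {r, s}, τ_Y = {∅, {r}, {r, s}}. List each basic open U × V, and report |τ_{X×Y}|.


Basis B = {∅ × ∅, {θ} × {r}, {ι} × {r}, {η, θ} × {r}, {θ} × {r, s}, {θ, ι} × {r}, {ι} × {r, s}, {η, θ, ι} × {r}, {η, θ} × {r, s}, {θ, ι} × {r, s}, {η, θ, ι} × {r, s}}; |τ_{X×Y}| = 18.

Enumerate products U × V with U ∈ τ_X, V ∈ τ_Y (deduplicated):
  ∅ × ∅ = {} (∅)
  {θ} × {r} = {(θ,r)}
  {ι} × {r} = {(ι,r)}
  {η, θ} × {r} = {(η,r), (θ,r)}
  {θ} × {r, s} = {(θ,r), (θ,s)}
  {θ, ι} × {r} = {(θ,r), (ι,r)}
  {ι} × {r, s} = {(ι,r), (ι,s)}
  {η, θ, ι} × {r} = {(η,r), (θ,r), (ι,r)}
  {η, θ} × {r, s} = {(η,r), (η,s), (θ,r), (θ,s)}
  {θ, ι} × {r, s} = {(θ,r), (θ,s), (ι,r), (ι,s)}
  {η, θ, ι} × {r, s} = {(η,r), (η,s), (θ,r), (θ,s), (ι,r), (ι,s)}
These 11 distinct sets form the basis B.
Close under arbitrary unions to get τ_{X×Y}; counting gives |τ_{X×Y}| = 18.


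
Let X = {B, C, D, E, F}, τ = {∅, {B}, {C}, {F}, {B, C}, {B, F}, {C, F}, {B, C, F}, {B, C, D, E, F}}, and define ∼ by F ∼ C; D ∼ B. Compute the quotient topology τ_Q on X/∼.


X/∼ = {[B=D], [C=F], [E]}; |τ_Q| = 3.

Equivalence classes: [B=D], [C=F], [E].
Quotient map π: X → X/∼ sends B ↦ [B=D], C ↦ [C=F], D ↦ [B=D], E ↦ [E], F ↦ [C=F].
For each subset V ⊆ X/∼, compute π^{-1}(V) ⊆ X and check whether π^{-1}(V) ∈ τ. V is open in τ_Q iff π^{-1}(V) ∈ τ.
  V = {}: π^{-1}(V) = ∅ ∈ τ ✓.
  V = {[B=D]}: π^{-1}(V) = {B, D} ∉ τ ✗.
  V = {[C=F]}: π^{-1}(V) = {C, F} ∈ τ ✓.
  V = {[B=D], [C=F]}: π^{-1}(V) = {B, C, D, F} ∉ τ ✗.
  V = {[E]}: π^{-1}(V) = {E} ∉ τ ✗.
  V = {[B=D], [E]}: π^{-1}(V) = {B, D, E} ∉ τ ✗.
  V = {[C=F], [E]}: π^{-1}(V) = {C, E, F} ∉ τ ✗.
  V = {[B=D], [C=F], [E]}: π^{-1}(V) = {B, C, D, E, F} ∈ τ ✓.
Open sets in the quotient: τ_Q = {{}, {[C=F]}, {[B=D], [C=F], [E]}} (3 elements).


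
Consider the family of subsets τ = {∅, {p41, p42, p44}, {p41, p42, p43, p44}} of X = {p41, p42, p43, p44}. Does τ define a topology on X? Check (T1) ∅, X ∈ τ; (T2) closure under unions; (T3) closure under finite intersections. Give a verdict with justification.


τ IS a topology on X.

Axiom (T1): ∅ ∈ τ? Yes; X ∈ τ? Yes.
Axiom (T2/T3): check pairwise unions and intersections of members of τ.
All pairwise intersections and unions checked — each lies in τ. Therefore τ satisfies (T1), (T2), (T3): it IS a topology on X.


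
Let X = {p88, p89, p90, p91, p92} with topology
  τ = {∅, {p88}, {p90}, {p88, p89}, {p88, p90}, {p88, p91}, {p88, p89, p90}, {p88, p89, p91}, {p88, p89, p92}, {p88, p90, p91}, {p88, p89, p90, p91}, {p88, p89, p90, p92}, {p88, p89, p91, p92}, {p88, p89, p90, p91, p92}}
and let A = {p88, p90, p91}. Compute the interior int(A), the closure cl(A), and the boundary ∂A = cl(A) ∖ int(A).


int(A) = {p88, p90, p91}, cl(A) = {p88, p89, p90, p91, p92}, ∂A = {p89, p92}.

Closed sets in (X, τ) are complements of opens:
  closed(X, τ) = {∅, {p90}, {p91}, {p92}, {p89, p92}, {p90, p91}, {p90, p92}, {p91, p92}, {p89, p90, p92}, {p89, p91, p92}, {p90, p91, p92}, {p88, p89, p91, p92}, {p89, p90, p91, p92}, {p88, p89, p90, p91, p92}}.
int(A) = ⋃ {U ∈ τ : U ⊆ A}. Opens contained in A: ∅, {p88}, {p90}, {p88, p90}, {p88, p91}, {p88, p90, p91}.
Taking the union of these: int(A) = {p88, p90, p91}.
cl(A) = ⋂ {C closed : A ⊆ C}. Closed sets containing A: {p88, p89, p90, p91, p92}.
Intersecting these: cl(A) = {p88, p89, p90, p91, p92}.
∂A = cl(A) ∖ int(A) = {p88, p89, p90, p91, p92} ∖ {p88, p90, p91} = {p89, p92}.


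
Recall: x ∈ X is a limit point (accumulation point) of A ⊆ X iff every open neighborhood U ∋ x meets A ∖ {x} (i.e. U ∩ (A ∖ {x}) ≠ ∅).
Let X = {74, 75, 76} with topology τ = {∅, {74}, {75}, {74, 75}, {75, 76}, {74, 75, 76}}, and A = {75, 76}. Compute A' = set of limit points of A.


A' = {76}

For each x ∈ X, list the open sets U ∈ τ with x ∈ U, then check whether U ∩ (A ∖ {x}) ≠ ∅ for every such U.
  x = 74: open {74} ∋ x has {74} ∩ (A ∖ {74}) = ∅, so x is NOT a limit point.
  x = 75: open {75} ∋ x has {75} ∩ (A ∖ {75}) = ∅, so x is NOT a limit point.
  x = 76: opens ∋ x are {75, 76}, {74, 75, 76}; each meets A ∖ {76}, so x IS a limit point.
Collecting: A' = {76}.


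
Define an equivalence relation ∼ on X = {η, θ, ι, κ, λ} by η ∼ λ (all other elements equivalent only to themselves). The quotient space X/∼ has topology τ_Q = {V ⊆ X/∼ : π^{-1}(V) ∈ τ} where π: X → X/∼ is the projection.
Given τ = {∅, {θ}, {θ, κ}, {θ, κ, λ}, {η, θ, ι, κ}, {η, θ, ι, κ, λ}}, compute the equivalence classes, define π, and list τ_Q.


X/∼ = {[η=λ], [θ], [ι], [κ]}; |τ_Q| = 4.

Equivalence classes: [η=λ], [θ], [ι], [κ].
Quotient map π: X → X/∼ sends η ↦ [η=λ], θ ↦ [θ], ι ↦ [ι], κ ↦ [κ], λ ↦ [η=λ].
For each subset V ⊆ X/∼, compute π^{-1}(V) ⊆ X and check whether π^{-1}(V) ∈ τ. V is open in τ_Q iff π^{-1}(V) ∈ τ.
  V = {}: π^{-1}(V) = ∅ ∈ τ ✓.
  V = {[η=λ]}: π^{-1}(V) = {η, λ} ∉ τ ✗.
  V = {[θ]}: π^{-1}(V) = {θ} ∈ τ ✓.
  V = {[η=λ], [θ]}: π^{-1}(V) = {η, θ, λ} ∉ τ ✗.
  V = {[ι]}: π^{-1}(V) = {ι} ∉ τ ✗.
  V = {[η=λ], [ι]}: π^{-1}(V) = {η, ι, λ} ∉ τ ✗.
  V = {[θ], [ι]}: π^{-1}(V) = {θ, ι} ∉ τ ✗.
  V = {[η=λ], [θ], [ι]}: π^{-1}(V) = {η, θ, ι, λ} ∉ τ ✗.
  V = {[κ]}: π^{-1}(V) = {κ} ∉ τ ✗.
  V = {[η=λ], [κ]}: π^{-1}(V) = {η, κ, λ} ∉ τ ✗.
  V = {[θ], [κ]}: π^{-1}(V) = {θ, κ} ∈ τ ✓.
  V = {[η=λ], [θ], [κ]}: π^{-1}(V) = {η, θ, κ, λ} ∉ τ ✗.
  V = {[ι], [κ]}: π^{-1}(V) = {ι, κ} ∉ τ ✗.
  V = {[η=λ], [ι], [κ]}: π^{-1}(V) = {η, ι, κ, λ} ∉ τ ✗.
  V = {[θ], [ι], [κ]}: π^{-1}(V) = {θ, ι, κ} ∉ τ ✗.
  V = {[η=λ], [θ], [ι], [κ]}: π^{-1}(V) = {η, θ, ι, κ, λ} ∈ τ ✓.
Open sets in the quotient: τ_Q = {{}, {[θ]}, {[θ], [κ]}, {[η=λ], [θ], [ι], [κ]}} (4 elements).


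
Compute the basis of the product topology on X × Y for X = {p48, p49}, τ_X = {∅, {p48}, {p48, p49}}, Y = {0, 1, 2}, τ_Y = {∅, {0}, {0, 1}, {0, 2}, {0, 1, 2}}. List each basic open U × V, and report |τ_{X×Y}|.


Basis B = {∅ × ∅, {p48} × {0}, {p48} × {0, 1}, {p48} × {0, 2}, {p48, p49} × {0}, {p48} × {0, 1, 2}, {p48, p49} × {0, 1}, {p48, p49} × {0, 2}, {p48, p49} × {0, 1, 2}}; |τ_{X×Y}| = 14.

Enumerate products U × V with U ∈ τ_X, V ∈ τ_Y (deduplicated):
  ∅ × ∅ = {} (∅)
  {p48} × {0} = {(p48,0)}
  {p48} × {0, 1} = {(p48,0), (p48,1)}
  {p48} × {0, 2} = {(p48,0), (p48,2)}
  {p48, p49} × {0} = {(p48,0), (p49,0)}
  {p48} × {0, 1, 2} = {(p48,0), (p48,1), (p48,2)}
  {p48, p49} × {0, 1} = {(p48,0), (p48,1), (p49,0), (p49,1)}
  {p48, p49} × {0, 2} = {(p48,0), (p48,2), (p49,0), (p49,2)}
  {p48, p49} × {0, 1, 2} = {(p48,0), (p48,1), (p48,2), (p49,0), (p49,1), (p49,2)}
These 9 distinct sets form the basis B.
Close under arbitrary unions to get τ_{X×Y}; counting gives |τ_{X×Y}| = 14.


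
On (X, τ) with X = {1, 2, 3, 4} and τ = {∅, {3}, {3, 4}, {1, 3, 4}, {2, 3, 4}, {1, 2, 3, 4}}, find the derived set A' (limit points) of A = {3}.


A' = {1, 2, 4}

For each x ∈ X, list the open sets U ∈ τ with x ∈ U, then check whether U ∩ (A ∖ {x}) ≠ ∅ for every such U.
  x = 1: opens ∋ x are {1, 3, 4}, {1, 2, 3, 4}; each meets A ∖ {1}, so x IS a limit point.
  x = 2: opens ∋ x are {2, 3, 4}, {1, 2, 3, 4}; each meets A ∖ {2}, so x IS a limit point.
  x = 3: open {3} ∋ x has {3} ∩ (A ∖ {3}) = ∅, so x is NOT a limit point.
  x = 4: opens ∋ x are {3, 4}, {1, 3, 4}, {2, 3, 4}, {1, 2, 3, 4}; each meets A ∖ {4}, so x IS a limit point.
Collecting: A' = {1, 2, 4}.


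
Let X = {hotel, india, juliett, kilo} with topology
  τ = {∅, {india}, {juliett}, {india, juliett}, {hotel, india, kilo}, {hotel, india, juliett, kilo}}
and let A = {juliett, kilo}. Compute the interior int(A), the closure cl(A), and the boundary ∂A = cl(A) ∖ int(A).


int(A) = {juliett}, cl(A) = {hotel, juliett, kilo}, ∂A = {hotel, kilo}.

Closed sets in (X, τ) are complements of opens:
  closed(X, τ) = {∅, {juliett}, {hotel, kilo}, {hotel, india, kilo}, {hotel, juliett, kilo}, {hotel, india, juliett, kilo}}.
int(A) = ⋃ {U ∈ τ : U ⊆ A}. Opens contained in A: ∅, {juliett}.
Taking the union of these: int(A) = {juliett}.
cl(A) = ⋂ {C closed : A ⊆ C}. Closed sets containing A: {hotel, juliett, kilo}, {hotel, india, juliett, kilo}.
Intersecting these: cl(A) = {hotel, juliett, kilo}.
∂A = cl(A) ∖ int(A) = {hotel, juliett, kilo} ∖ {juliett} = {hotel, kilo}.


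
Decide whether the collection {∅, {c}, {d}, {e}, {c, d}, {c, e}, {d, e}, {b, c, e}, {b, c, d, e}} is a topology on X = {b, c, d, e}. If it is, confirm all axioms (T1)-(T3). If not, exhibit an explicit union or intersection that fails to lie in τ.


τ is NOT a topology on X.

Axiom (T1): ∅ ∈ τ? Yes; X ∈ τ? Yes.
Axiom (T2/T3): check pairwise unions and intersections of members of τ.
Counterexample for (T2): {c} ∪ {d, e} = {c, d, e} ∉ τ. Therefore τ is NOT a topology.


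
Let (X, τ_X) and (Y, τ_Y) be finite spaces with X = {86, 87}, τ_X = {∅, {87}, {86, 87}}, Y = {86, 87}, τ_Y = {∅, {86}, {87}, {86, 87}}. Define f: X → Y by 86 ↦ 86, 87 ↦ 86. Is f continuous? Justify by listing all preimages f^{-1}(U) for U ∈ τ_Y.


f IS continuous.

Compute f^{-1}(U) for each U ∈ τ_Y:
  U = ∅: f^{-1}(U) = ∅ ∈ τ_X ✓.
  U = {86}: f^{-1}(U) = {86, 87} ∈ τ_X ✓.
  U = {87}: f^{-1}(U) = ∅ ∈ τ_X ✓.
  U = {86, 87}: f^{-1}(U) = {86, 87} ∈ τ_X ✓.
Every preimage lies in τ_X, so f IS continuous.


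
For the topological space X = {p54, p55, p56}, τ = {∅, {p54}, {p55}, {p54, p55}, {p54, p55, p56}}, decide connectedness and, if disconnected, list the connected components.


(X, τ) is connected.

Find clopen sets (U ∈ τ with X ∖ U ∈ τ):
  U = ∅, X ∖ U = {p54, p55, p56} — both open, so U is clopen.
  U = {p54, p55, p56}, X ∖ U = ∅ — both open, so U is clopen.
Only trivial clopens (∅ and X) exist, so (X, τ) is connected.
Compute connected components by grouping points that agree on all clopens:
  component: {p54, p55, p56}


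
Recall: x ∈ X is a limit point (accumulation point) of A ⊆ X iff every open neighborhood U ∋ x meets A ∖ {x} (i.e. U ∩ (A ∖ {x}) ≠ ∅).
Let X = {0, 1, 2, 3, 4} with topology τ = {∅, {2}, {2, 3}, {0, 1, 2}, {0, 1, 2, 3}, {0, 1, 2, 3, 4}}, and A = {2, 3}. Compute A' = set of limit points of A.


A' = {0, 1, 3, 4}

For each x ∈ X, list the open sets U ∈ τ with x ∈ U, then check whether U ∩ (A ∖ {x}) ≠ ∅ for every such U.
  x = 0: opens ∋ x are {0, 1, 2}, {0, 1, 2, 3}, {0, 1, 2, 3, 4}; each meets A ∖ {0}, so x IS a limit point.
  x = 1: opens ∋ x are {0, 1, 2}, {0, 1, 2, 3}, {0, 1, 2, 3, 4}; each meets A ∖ {1}, so x IS a limit point.
  x = 2: open {2} ∋ x has {2} ∩ (A ∖ {2}) = ∅, so x is NOT a limit point.
  x = 3: opens ∋ x are {2, 3}, {0, 1, 2, 3}, {0, 1, 2, 3, 4}; each meets A ∖ {3}, so x IS a limit point.
  x = 4: opens ∋ x are {0, 1, 2, 3, 4}; each meets A ∖ {4}, so x IS a limit point.
Collecting: A' = {0, 1, 3, 4}.


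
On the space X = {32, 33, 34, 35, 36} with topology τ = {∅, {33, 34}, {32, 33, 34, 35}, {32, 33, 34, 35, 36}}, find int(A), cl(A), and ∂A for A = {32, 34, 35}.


int(A) = ∅, cl(A) = {32, 33, 34, 35, 36}, ∂A = {32, 33, 34, 35, 36}.

Closed sets in (X, τ) are complements of opens:
  closed(X, τ) = {∅, {36}, {32, 35, 36}, {32, 33, 34, 35, 36}}.
int(A) = ⋃ {U ∈ τ : U ⊆ A}. Opens contained in A: ∅.
Taking the union of these: int(A) = ∅.
cl(A) = ⋂ {C closed : A ⊆ C}. Closed sets containing A: {32, 33, 34, 35, 36}.
Intersecting these: cl(A) = {32, 33, 34, 35, 36}.
∂A = cl(A) ∖ int(A) = {32, 33, 34, 35, 36} ∖ ∅ = {32, 33, 34, 35, 36}.


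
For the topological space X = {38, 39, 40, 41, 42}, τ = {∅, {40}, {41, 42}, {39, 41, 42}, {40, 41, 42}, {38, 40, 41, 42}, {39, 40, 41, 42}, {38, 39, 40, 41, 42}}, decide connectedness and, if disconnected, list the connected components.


(X, τ) is connected.

Find clopen sets (U ∈ τ with X ∖ U ∈ τ):
  U = ∅, X ∖ U = {38, 39, 40, 41, 42} — both open, so U is clopen.
  U = {38, 39, 40, 41, 42}, X ∖ U = ∅ — both open, so U is clopen.
Only trivial clopens (∅ and X) exist, so (X, τ) is connected.
Compute connected components by grouping points that agree on all clopens:
  component: {38, 39, 40, 41, 42}


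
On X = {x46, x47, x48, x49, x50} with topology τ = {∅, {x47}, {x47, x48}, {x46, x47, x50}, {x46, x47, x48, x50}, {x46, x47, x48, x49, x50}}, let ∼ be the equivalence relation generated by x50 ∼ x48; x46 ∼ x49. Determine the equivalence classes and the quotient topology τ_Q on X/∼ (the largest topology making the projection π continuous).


X/∼ = {[x46=x49], [x47], [x48=x50]}; |τ_Q| = 3.

Equivalence classes: [x46=x49], [x47], [x48=x50].
Quotient map π: X → X/∼ sends x46 ↦ [x46=x49], x47 ↦ [x47], x48 ↦ [x48=x50], x49 ↦ [x46=x49], x50 ↦ [x48=x50].
For each subset V ⊆ X/∼, compute π^{-1}(V) ⊆ X and check whether π^{-1}(V) ∈ τ. V is open in τ_Q iff π^{-1}(V) ∈ τ.
  V = {}: π^{-1}(V) = ∅ ∈ τ ✓.
  V = {[x46=x49]}: π^{-1}(V) = {x46, x49} ∉ τ ✗.
  V = {[x47]}: π^{-1}(V) = {x47} ∈ τ ✓.
  V = {[x46=x49], [x47]}: π^{-1}(V) = {x46, x47, x49} ∉ τ ✗.
  V = {[x48=x50]}: π^{-1}(V) = {x48, x50} ∉ τ ✗.
  V = {[x46=x49], [x48=x50]}: π^{-1}(V) = {x46, x48, x49, x50} ∉ τ ✗.
  V = {[x47], [x48=x50]}: π^{-1}(V) = {x47, x48, x50} ∉ τ ✗.
  V = {[x46=x49], [x47], [x48=x50]}: π^{-1}(V) = {x46, x47, x48, x49, x50} ∈ τ ✓.
Open sets in the quotient: τ_Q = {{}, {[x47]}, {[x46=x49], [x47], [x48=x50]}} (3 elements).


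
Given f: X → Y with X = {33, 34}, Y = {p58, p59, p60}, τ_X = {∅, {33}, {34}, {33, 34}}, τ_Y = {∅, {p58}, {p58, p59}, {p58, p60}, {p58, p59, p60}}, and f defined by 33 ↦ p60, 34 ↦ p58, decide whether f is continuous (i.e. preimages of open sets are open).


f IS continuous.

Compute f^{-1}(U) for each U ∈ τ_Y:
  U = ∅: f^{-1}(U) = ∅ ∈ τ_X ✓.
  U = {p58}: f^{-1}(U) = {34} ∈ τ_X ✓.
  U = {p58, p59}: f^{-1}(U) = {34} ∈ τ_X ✓.
  U = {p58, p60}: f^{-1}(U) = {33, 34} ∈ τ_X ✓.
  U = {p58, p59, p60}: f^{-1}(U) = {33, 34} ∈ τ_X ✓.
Every preimage lies in τ_X, so f IS continuous.
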